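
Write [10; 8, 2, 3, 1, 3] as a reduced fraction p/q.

Using pₖ = aₖpₖ₋₁ + pₖ₋₂ and qₖ = aₖqₖ₋₁ + qₖ₋₂:
  k=0: a=10, p=10, q=1
  k=1: a=8, p=81, q=8
  k=2: a=2, p=172, q=17
  k=3: a=3, p=597, q=59
  k=4: a=1, p=769, q=76
  k=5: a=3, p=2904, q=287

2904/287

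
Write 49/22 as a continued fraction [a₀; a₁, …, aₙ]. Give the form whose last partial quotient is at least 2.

[2; 4, 2, 2]

49 = 2×22 + 5
22 = 4×5 + 2
5 = 2×2 + 1
2 = 2×1 + 0  (stop)
So 49/22 = [2; 4, 2, 2].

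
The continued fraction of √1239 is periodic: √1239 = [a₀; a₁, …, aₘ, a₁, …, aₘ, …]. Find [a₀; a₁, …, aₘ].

a₀ = ⌊√1239⌋ = 35.
With m₀=0, d₀=1 and mₖ₊₁ = dₖaₖ − mₖ, dₖ₊₁ = (n − mₖ₊₁²)/dₖ, aₖ₊₁ = ⌊(a₀+mₖ₊₁)/dₖ₊₁⌋:
  k=1: m=35, d=14, a=5
  k=2: m=35, d=1, a=70
d=1 and a=2a₀=70 at k=2, so the next step gives (m, d) = (35, 14) again — its k=1 value — and the period has length 2.

[35; 5, 70]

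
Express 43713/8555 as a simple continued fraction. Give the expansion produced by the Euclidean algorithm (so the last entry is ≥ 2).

43713 = 5*8555 + 938
8555 = 9*938 + 113
938 = 8*113 + 34
113 = 3*34 + 11
34 = 3*11 + 1
11 = 11*1 + 0  (stop)
So 43713/8555 = [5; 9, 8, 3, 3, 11].

[5; 9, 8, 3, 3, 11]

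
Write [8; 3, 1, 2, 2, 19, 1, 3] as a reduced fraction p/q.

Fold from the inside: start with 3/1.
  1 + 1/3 = 4/3
  19 + 3/4 = 79/4
  2 + 4/79 = 162/79
  2 + 79/162 = 403/162
  1 + 162/403 = 565/403
  3 + 403/565 = 2098/565
  8 + 565/2098 = 17349/2098

17349/2098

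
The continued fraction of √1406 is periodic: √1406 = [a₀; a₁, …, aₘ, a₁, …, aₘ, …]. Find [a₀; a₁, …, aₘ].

a₀ = ⌊√1406⌋ = 37.
With m₀=0, d₀=1 and mₖ₊₁ = dₖaₖ − mₖ, dₖ₊₁ = (n − mₖ₊₁²)/dₖ, aₖ₊₁ = ⌊(a₀+mₖ₊₁)/dₖ₊₁⌋:
  k=1: m=37, d=37, a=2
  k=2: m=37, d=1, a=74
d=1 and a=2a₀=74 at k=2, so the next step gives (m, d) = (37, 37) again — its k=1 value — and the period has length 2.

[37; 2, 74]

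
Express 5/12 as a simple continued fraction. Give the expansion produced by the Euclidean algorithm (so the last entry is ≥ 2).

[0; 2, 2, 2]

5 = 0·12 + 5
12 = 2·5 + 2
5 = 2·2 + 1
2 = 2·1 + 0  (stop)
So 5/12 = [0; 2, 2, 2].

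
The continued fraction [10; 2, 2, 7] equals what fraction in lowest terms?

385/37

Using pₖ = aₖpₖ₋₁ + pₖ₋₂ and qₖ = aₖqₖ₋₁ + qₖ₋₂:
  k=0: a=10, p=10, q=1
  k=1: a=2, p=21, q=2
  k=2: a=2, p=52, q=5
  k=3: a=7, p=385, q=37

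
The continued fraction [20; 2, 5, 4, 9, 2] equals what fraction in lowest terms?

Fold from the inside: start with 2/1.
  9 + 1/2 = 19/2
  4 + 2/19 = 78/19
  5 + 19/78 = 409/78
  2 + 78/409 = 896/409
  20 + 409/896 = 18329/896

18329/896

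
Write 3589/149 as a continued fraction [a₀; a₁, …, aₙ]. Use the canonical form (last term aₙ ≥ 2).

3589 = 24×149 + 13
149 = 11×13 + 6
13 = 2×6 + 1
6 = 6×1 + 0  (stop)
So 3589/149 = [24; 11, 2, 6].

[24; 11, 2, 6]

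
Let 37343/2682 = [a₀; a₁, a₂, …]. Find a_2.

37343 = 13·2682 + 2477   →  a_0 = 13
2682 = 1·2477 + 205   →  a_1 = 1
2477 = 12·205 + 17   →  a_2 = 12

12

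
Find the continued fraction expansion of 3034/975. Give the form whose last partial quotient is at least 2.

[3; 8, 1, 17, 6]

3034 = 3·975 + 109
975 = 8·109 + 103
109 = 1·103 + 6
103 = 17·6 + 1
6 = 6·1 + 0  (stop)
So 3034/975 = [3; 8, 1, 17, 6].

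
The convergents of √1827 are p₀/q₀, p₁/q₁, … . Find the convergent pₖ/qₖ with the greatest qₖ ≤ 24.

171/4

√1827 = [42; 1, 2, 1, 8, 1, 2, 1, 84, …] (period length 8).
Convergents:
  p_0/q_0 = 42/1
  p_1/q_1 = 43/1
  p_2/q_2 = 128/3
  p_3/q_3 = 171/4
  p_4/q_4 = 1496/35
q_3 = 4 ≤ 24 < 35 = q_4, so the answer is 171/4.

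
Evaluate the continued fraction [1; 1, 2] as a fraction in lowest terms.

Fold from the inside: start with 2/1.
  1 + 1/2 = 3/2
  1 + 2/3 = 5/3

5/3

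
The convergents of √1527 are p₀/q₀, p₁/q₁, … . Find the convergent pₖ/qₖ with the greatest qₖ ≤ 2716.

√1527 = [39; 13, 78, …] (period length 2).
Convergents:
  p_0/q_0 = 39/1
  p_1/q_1 = 508/13
  p_2/q_2 = 39663/1015
  p_3/q_3 = 516127/13208
q_2 = 1015 ≤ 2716 < 13208 = q_3, so the answer is 39663/1015.

39663/1015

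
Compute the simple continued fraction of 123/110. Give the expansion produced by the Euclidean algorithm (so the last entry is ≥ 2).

[1; 8, 2, 6]

123 = 1*110 + 13
110 = 8*13 + 6
13 = 2*6 + 1
6 = 6*1 + 0  (stop)
So 123/110 = [1; 8, 2, 6].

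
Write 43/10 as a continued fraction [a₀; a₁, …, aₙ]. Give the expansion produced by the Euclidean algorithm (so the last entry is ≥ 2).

[4; 3, 3]

43 = 4×10 + 3
10 = 3×3 + 1
3 = 3×1 + 0  (stop)
So 43/10 = [4; 3, 3].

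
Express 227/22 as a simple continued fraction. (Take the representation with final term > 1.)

227 = 10*22 + 7
22 = 3*7 + 1
7 = 7*1 + 0  (stop)
So 227/22 = [10; 3, 7].

[10; 3, 7]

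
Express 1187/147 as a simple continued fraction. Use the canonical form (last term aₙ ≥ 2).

[8; 13, 2, 1, 3]

1187 = 8×147 + 11
147 = 13×11 + 4
11 = 2×4 + 3
4 = 1×3 + 1
3 = 3×1 + 0  (stop)
So 1187/147 = [8; 13, 2, 1, 3].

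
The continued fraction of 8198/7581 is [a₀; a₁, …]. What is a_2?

8198 = 1·7581 + 617   →  a_0 = 1
7581 = 12·617 + 177   →  a_1 = 12
617 = 3·177 + 86   →  a_2 = 3

3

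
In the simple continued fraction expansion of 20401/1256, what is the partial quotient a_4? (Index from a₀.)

8

20401 = 16·1256 + 305   →  a_0 = 16
1256 = 4·305 + 36   →  a_1 = 4
305 = 8·36 + 17   →  a_2 = 8
36 = 2·17 + 2   →  a_3 = 2
17 = 8·2 + 1   →  a_4 = 8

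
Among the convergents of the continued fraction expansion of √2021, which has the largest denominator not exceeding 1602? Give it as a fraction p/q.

45495/1012

√2021 = [44; 1, 21, 2, 21, 1, 88, …] (period length 6).
Convergents:
  p_0/q_0 = 44/1
  p_1/q_1 = 45/1
  p_2/q_2 = 989/22
  p_3/q_3 = 2023/45
  p_4/q_4 = 43472/967
  p_5/q_5 = 45495/1012
  p_6/q_6 = 4047032/90023
q_5 = 1012 ≤ 1602 < 90023 = q_6, so the answer is 45495/1012.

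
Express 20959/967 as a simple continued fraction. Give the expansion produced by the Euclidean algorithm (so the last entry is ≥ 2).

20959 = 21×967 + 652
967 = 1×652 + 315
652 = 2×315 + 22
315 = 14×22 + 7
22 = 3×7 + 1
7 = 7×1 + 0  (stop)
So 20959/967 = [21; 1, 2, 14, 3, 7].

[21; 1, 2, 14, 3, 7]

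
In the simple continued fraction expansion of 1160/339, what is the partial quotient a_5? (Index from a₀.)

3

1160 = 3·339 + 143   →  a_0 = 3
339 = 2·143 + 53   →  a_1 = 2
143 = 2·53 + 37   →  a_2 = 2
53 = 1·37 + 16   →  a_3 = 1
37 = 2·16 + 5   →  a_4 = 2
16 = 3·5 + 1   →  a_5 = 3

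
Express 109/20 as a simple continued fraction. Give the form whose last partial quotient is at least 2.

[5; 2, 4, 2]

109 = 5*20 + 9
20 = 2*9 + 2
9 = 4*2 + 1
2 = 2*1 + 0  (stop)
So 109/20 = [5; 2, 4, 2].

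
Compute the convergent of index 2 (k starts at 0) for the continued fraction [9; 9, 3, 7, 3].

Using pₖ = aₖpₖ₋₁ + pₖ₋₂, qₖ = aₖqₖ₋₁ + qₖ₋₂ (with p₋₁=1, p₋₂=0, q₋₁=0, q₋₂=1):
  k=0: a=9, p=9, q=1
  k=1: a=9, p=82, q=9
  k=2: a=3, p=255, q=28

255/28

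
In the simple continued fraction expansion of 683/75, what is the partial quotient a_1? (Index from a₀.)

9

683 = 9·75 + 8   →  a_0 = 9
75 = 9·8 + 3   →  a_1 = 9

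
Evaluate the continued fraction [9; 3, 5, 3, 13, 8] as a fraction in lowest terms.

51067/5483

Using pₖ = aₖpₖ₋₁ + pₖ₋₂ and qₖ = aₖqₖ₋₁ + qₖ₋₂:
  k=0: a=9, p=9, q=1
  k=1: a=3, p=28, q=3
  k=2: a=5, p=149, q=16
  k=3: a=3, p=475, q=51
  k=4: a=13, p=6324, q=679
  k=5: a=8, p=51067, q=5483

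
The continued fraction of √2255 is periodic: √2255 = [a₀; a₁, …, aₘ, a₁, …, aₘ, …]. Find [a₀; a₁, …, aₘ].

a₀ = ⌊√2255⌋ = 47.
With m₀=0, d₀=1 and mₖ₊₁ = dₖaₖ − mₖ, dₖ₊₁ = (n − mₖ₊₁²)/dₖ, aₖ₊₁ = ⌊(a₀+mₖ₊₁)/dₖ₊₁⌋:
  k=1: m=47, d=46, a=2
  k=2: m=45, d=5, a=18
  k=3: m=45, d=46, a=2
  k=4: m=47, d=1, a=94
d=1 and a=2a₀=94 at k=4, so the next step gives (m, d) = (47, 46) again — its k=1 value — and the period has length 4.

[47; 2, 18, 2, 94]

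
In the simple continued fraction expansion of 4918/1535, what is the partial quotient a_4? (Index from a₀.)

2

4918 = 3·1535 + 313   →  a_0 = 3
1535 = 4·313 + 283   →  a_1 = 4
313 = 1·283 + 30   →  a_2 = 1
283 = 9·30 + 13   →  a_3 = 9
30 = 2·13 + 4   →  a_4 = 2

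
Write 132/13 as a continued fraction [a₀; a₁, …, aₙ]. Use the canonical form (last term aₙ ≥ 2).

[10; 6, 2]

132 = 10*13 + 2
13 = 6*2 + 1
2 = 2*1 + 0  (stop)
So 132/13 = [10; 6, 2].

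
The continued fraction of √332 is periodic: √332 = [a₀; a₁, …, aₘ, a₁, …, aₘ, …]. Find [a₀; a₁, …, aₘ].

[18; 4, 1, 1, 8, 1, 1, 4, 36]

a₀ = ⌊√332⌋ = 18.
With m₀=0, d₀=1 and mₖ₊₁ = dₖaₖ − mₖ, dₖ₊₁ = (n − mₖ₊₁²)/dₖ, aₖ₊₁ = ⌊(a₀+mₖ₊₁)/dₖ₊₁⌋:
  k=1: m=18, d=8, a=4
  k=2: m=14, d=17, a=1
  k=3: m=3, d=19, a=1
  k=4: m=16, d=4, a=8
  k=5: m=16, d=19, a=1
  k=6: m=3, d=17, a=1
  k=7: m=14, d=8, a=4
  k=8: m=18, d=1, a=36
d=1 and a=2a₀=36 at k=8, so the next step gives (m, d) = (18, 8) again — its k=1 value — and the period has length 8.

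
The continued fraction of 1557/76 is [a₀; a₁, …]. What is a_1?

1557 = 20·76 + 37   →  a_0 = 20
76 = 2·37 + 2   →  a_1 = 2

2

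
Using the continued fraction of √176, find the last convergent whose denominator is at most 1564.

√176 = [13; 3, 1, 3, 26, …] (period length 4).
Convergents:
  p_0/q_0 = 13/1
  p_1/q_1 = 40/3
  p_2/q_2 = 53/4
  p_3/q_3 = 199/15
  p_4/q_4 = 5227/394
  p_5/q_5 = 15880/1197
  p_6/q_6 = 21107/1591
q_5 = 1197 ≤ 1564 < 1591 = q_6, so the answer is 15880/1197.

15880/1197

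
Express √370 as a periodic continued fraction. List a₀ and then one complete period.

[19; 4, 4, 38]

a₀ = ⌊√370⌋ = 19.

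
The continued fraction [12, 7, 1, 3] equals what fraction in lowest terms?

376/31

Using pₖ = aₖpₖ₋₁ + pₖ₋₂ and qₖ = aₖqₖ₋₁ + qₖ₋₂:
  k=0: a=12, p=12, q=1
  k=1: a=7, p=85, q=7
  k=2: a=1, p=97, q=8
  k=3: a=3, p=376, q=31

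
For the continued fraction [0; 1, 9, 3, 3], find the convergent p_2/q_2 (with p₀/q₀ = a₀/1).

9/10

Using pₖ = aₖpₖ₋₁ + pₖ₋₂, qₖ = aₖqₖ₋₁ + qₖ₋₂ (with p₋₁=1, p₋₂=0, q₋₁=0, q₋₂=1):
  k=0: a=0, p=0, q=1
  k=1: a=1, p=1, q=1
  k=2: a=9, p=9, q=10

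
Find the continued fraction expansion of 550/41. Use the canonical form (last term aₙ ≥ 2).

550 = 13*41 + 17
41 = 2*17 + 7
17 = 2*7 + 3
7 = 2*3 + 1
3 = 3*1 + 0  (stop)
So 550/41 = [13; 2, 2, 2, 3].

[13; 2, 2, 2, 3]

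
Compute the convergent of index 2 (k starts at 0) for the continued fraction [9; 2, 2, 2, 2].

47/5

Using pₖ = aₖpₖ₋₁ + pₖ₋₂, qₖ = aₖqₖ₋₁ + qₖ₋₂ (with p₋₁=1, p₋₂=0, q₋₁=0, q₋₂=1):
  k=0: a=9, p=9, q=1
  k=1: a=2, p=19, q=2
  k=2: a=2, p=47, q=5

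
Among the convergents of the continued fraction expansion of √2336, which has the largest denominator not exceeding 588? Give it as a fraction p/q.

√2336 = [48; 3, 96, …] (period length 2).
Convergents:
  p_0/q_0 = 48/1
  p_1/q_1 = 145/3
  p_2/q_2 = 13968/289
  p_3/q_3 = 42049/870
q_2 = 289 ≤ 588 < 870 = q_3, so the answer is 13968/289.

13968/289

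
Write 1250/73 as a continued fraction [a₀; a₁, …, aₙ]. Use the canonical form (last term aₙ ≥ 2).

1250 = 17·73 + 9
73 = 8·9 + 1
9 = 9·1 + 0  (stop)
So 1250/73 = [17; 8, 9].

[17; 8, 9]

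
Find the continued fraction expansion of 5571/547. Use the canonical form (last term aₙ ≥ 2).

5571 = 10*547 + 101
547 = 5*101 + 42
101 = 2*42 + 17
42 = 2*17 + 8
17 = 2*8 + 1
8 = 8*1 + 0  (stop)
So 5571/547 = [10; 5, 2, 2, 2, 8].

[10; 5, 2, 2, 2, 8]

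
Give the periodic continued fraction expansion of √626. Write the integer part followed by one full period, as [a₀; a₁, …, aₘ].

a₀ = ⌊√626⌋ = 25.

[25; 50]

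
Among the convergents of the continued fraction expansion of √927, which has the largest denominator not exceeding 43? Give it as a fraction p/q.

274/9

√927 = [30; 2, 4, 5, 3, 5, 4, 2, 60, …] (period length 8).
Convergents:
  p_0/q_0 = 30/1
  p_1/q_1 = 61/2
  p_2/q_2 = 274/9
  p_3/q_3 = 1431/47
q_2 = 9 ≤ 43 < 47 = q_3, so the answer is 274/9.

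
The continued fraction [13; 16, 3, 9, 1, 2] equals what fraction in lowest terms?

19187/1469

Using pₖ = aₖpₖ₋₁ + pₖ₋₂ and qₖ = aₖqₖ₋₁ + qₖ₋₂:
  k=0: a=13, p=13, q=1
  k=1: a=16, p=209, q=16
  k=2: a=3, p=640, q=49
  k=3: a=9, p=5969, q=457
  k=4: a=1, p=6609, q=506
  k=5: a=2, p=19187, q=1469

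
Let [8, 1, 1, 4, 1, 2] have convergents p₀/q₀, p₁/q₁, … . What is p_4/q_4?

94/11

Using pₖ = aₖpₖ₋₁ + pₖ₋₂, qₖ = aₖqₖ₋₁ + qₖ₋₂ (with p₋₁=1, p₋₂=0, q₋₁=0, q₋₂=1):
  k=0: a=8, p=8, q=1
  k=1: a=1, p=9, q=1
  k=2: a=1, p=17, q=2
  k=3: a=4, p=77, q=9
  k=4: a=1, p=94, q=11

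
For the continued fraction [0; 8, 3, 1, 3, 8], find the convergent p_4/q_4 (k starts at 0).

15/124

Using pₖ = aₖpₖ₋₁ + pₖ₋₂, qₖ = aₖqₖ₋₁ + qₖ₋₂ (with p₋₁=1, p₋₂=0, q₋₁=0, q₋₂=1):
  k=0: a=0, p=0, q=1
  k=1: a=8, p=1, q=8
  k=2: a=3, p=3, q=25
  k=3: a=1, p=4, q=33
  k=4: a=3, p=15, q=124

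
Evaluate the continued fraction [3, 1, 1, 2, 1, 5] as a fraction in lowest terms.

Fold from the inside: start with 5/1.
  1 + 1/5 = 6/5
  2 + 5/6 = 17/6
  1 + 6/17 = 23/17
  1 + 17/23 = 40/23
  3 + 23/40 = 143/40

143/40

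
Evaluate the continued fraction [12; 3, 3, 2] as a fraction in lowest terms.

283/23

Using pₖ = aₖpₖ₋₁ + pₖ₋₂ and qₖ = aₖqₖ₋₁ + qₖ₋₂:
  k=0: a=12, p=12, q=1
  k=1: a=3, p=37, q=3
  k=2: a=3, p=123, q=10
  k=3: a=2, p=283, q=23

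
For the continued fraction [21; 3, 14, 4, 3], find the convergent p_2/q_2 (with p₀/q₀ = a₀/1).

917/43

Using pₖ = aₖpₖ₋₁ + pₖ₋₂, qₖ = aₖqₖ₋₁ + qₖ₋₂ (with p₋₁=1, p₋₂=0, q₋₁=0, q₋₂=1):
  k=0: a=21, p=21, q=1
  k=1: a=3, p=64, q=3
  k=2: a=14, p=917, q=43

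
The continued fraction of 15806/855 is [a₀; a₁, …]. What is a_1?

15806 = 18·855 + 416   →  a_0 = 18
855 = 2·416 + 23   →  a_1 = 2

2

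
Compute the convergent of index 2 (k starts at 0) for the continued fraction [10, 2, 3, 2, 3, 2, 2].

73/7

Using pₖ = aₖpₖ₋₁ + pₖ₋₂, qₖ = aₖqₖ₋₁ + qₖ₋₂ (with p₋₁=1, p₋₂=0, q₋₁=0, q₋₂=1):
  k=0: a=10, p=10, q=1
  k=1: a=2, p=21, q=2
  k=2: a=3, p=73, q=7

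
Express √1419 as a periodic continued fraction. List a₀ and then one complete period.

[37; 1, 2, 37, 2, 1, 74]

a₀ = ⌊√1419⌋ = 37.
With m₀=0, d₀=1 and mₖ₊₁ = dₖaₖ − mₖ, dₖ₊₁ = (n − mₖ₊₁²)/dₖ, aₖ₊₁ = ⌊(a₀+mₖ₊₁)/dₖ₊₁⌋:
  k=1: m=37, d=50, a=1
  k=2: m=13, d=25, a=2
  k=3: m=37, d=2, a=37
  k=4: m=37, d=25, a=2
  k=5: m=13, d=50, a=1
  k=6: m=37, d=1, a=74
d=1 and a=2a₀=74 at k=6, so the next step gives (m, d) = (37, 50) again — its k=1 value — and the period has length 6.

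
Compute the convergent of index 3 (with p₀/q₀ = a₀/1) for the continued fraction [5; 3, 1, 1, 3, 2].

Using pₖ = aₖpₖ₋₁ + pₖ₋₂, qₖ = aₖqₖ₋₁ + qₖ₋₂ (with p₋₁=1, p₋₂=0, q₋₁=0, q₋₂=1):
  k=0: a=5, p=5, q=1
  k=1: a=3, p=16, q=3
  k=2: a=1, p=21, q=4
  k=3: a=1, p=37, q=7

37/7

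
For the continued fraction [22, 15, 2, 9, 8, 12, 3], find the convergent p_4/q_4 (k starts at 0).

Using pₖ = aₖpₖ₋₁ + pₖ₋₂, qₖ = aₖqₖ₋₁ + qₖ₋₂ (with p₋₁=1, p₋₂=0, q₋₁=0, q₋₂=1):
  k=0: a=22, p=22, q=1
  k=1: a=15, p=331, q=15
  k=2: a=2, p=684, q=31
  k=3: a=9, p=6487, q=294
  k=4: a=8, p=52580, q=2383

52580/2383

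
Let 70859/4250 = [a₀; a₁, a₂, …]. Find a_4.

15

70859 = 16·4250 + 2859   →  a_0 = 16
4250 = 1·2859 + 1391   →  a_1 = 1
2859 = 2·1391 + 77   →  a_2 = 2
1391 = 18·77 + 5   →  a_3 = 18
77 = 15·5 + 2   →  a_4 = 15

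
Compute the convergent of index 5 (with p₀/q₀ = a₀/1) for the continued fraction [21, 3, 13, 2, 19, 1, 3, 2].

Using pₖ = aₖpₖ₋₁ + pₖ₋₂, qₖ = aₖqₖ₋₁ + qₖ₋₂ (with p₋₁=1, p₋₂=0, q₋₁=0, q₋₂=1):
  k=0: a=21, p=21, q=1
  k=1: a=3, p=64, q=3
  k=2: a=13, p=853, q=40
  k=3: a=2, p=1770, q=83
  k=4: a=19, p=34483, q=1617
  k=5: a=1, p=36253, q=1700

36253/1700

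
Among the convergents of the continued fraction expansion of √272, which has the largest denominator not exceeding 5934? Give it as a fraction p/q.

70736/4289

√272 = [16; 2, 32, …] (period length 2).
Convergents:
  p_0/q_0 = 16/1
  p_1/q_1 = 33/2
  p_2/q_2 = 1072/65
  p_3/q_3 = 2177/132
  p_4/q_4 = 70736/4289
  p_5/q_5 = 143649/8710
q_4 = 4289 ≤ 5934 < 8710 = q_5, so the answer is 70736/4289.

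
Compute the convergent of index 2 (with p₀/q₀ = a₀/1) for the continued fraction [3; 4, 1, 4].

Using pₖ = aₖpₖ₋₁ + pₖ₋₂, qₖ = aₖqₖ₋₁ + qₖ₋₂ (with p₋₁=1, p₋₂=0, q₋₁=0, q₋₂=1):
  k=0: a=3, p=3, q=1
  k=1: a=4, p=13, q=4
  k=2: a=1, p=16, q=5

16/5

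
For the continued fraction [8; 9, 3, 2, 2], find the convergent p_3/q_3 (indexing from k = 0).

527/65

Using pₖ = aₖpₖ₋₁ + pₖ₋₂, qₖ = aₖqₖ₋₁ + qₖ₋₂ (with p₋₁=1, p₋₂=0, q₋₁=0, q₋₂=1):
  k=0: a=8, p=8, q=1
  k=1: a=9, p=73, q=9
  k=2: a=3, p=227, q=28
  k=3: a=2, p=527, q=65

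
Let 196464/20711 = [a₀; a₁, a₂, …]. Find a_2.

17

196464 = 9·20711 + 10065   →  a_0 = 9
20711 = 2·10065 + 581   →  a_1 = 2
10065 = 17·581 + 188   →  a_2 = 17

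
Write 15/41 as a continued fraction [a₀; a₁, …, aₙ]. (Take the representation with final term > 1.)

[0; 2, 1, 2, 1, 3]

15 = 0×41 + 15
41 = 2×15 + 11
15 = 1×11 + 4
11 = 2×4 + 3
4 = 1×3 + 1
3 = 3×1 + 0  (stop)
So 15/41 = [0; 2, 1, 2, 1, 3].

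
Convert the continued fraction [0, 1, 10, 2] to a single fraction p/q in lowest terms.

Fold from the inside: start with 2/1.
  10 + 1/2 = 21/2
  1 + 2/21 = 23/21
  0 + 21/23 = 21/23

21/23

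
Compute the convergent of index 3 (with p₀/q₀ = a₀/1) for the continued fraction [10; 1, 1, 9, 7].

Using pₖ = aₖpₖ₋₁ + pₖ₋₂, qₖ = aₖqₖ₋₁ + qₖ₋₂ (with p₋₁=1, p₋₂=0, q₋₁=0, q₋₂=1):
  k=0: a=10, p=10, q=1
  k=1: a=1, p=11, q=1
  k=2: a=1, p=21, q=2
  k=3: a=9, p=200, q=19

200/19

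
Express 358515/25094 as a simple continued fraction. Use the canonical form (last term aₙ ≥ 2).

[14; 3, 2, 17, 17, 12]

358515 = 14*25094 + 7199
25094 = 3*7199 + 3497
7199 = 2*3497 + 205
3497 = 17*205 + 12
205 = 17*12 + 1
12 = 12*1 + 0  (stop)
So 358515/25094 = [14; 3, 2, 17, 17, 12].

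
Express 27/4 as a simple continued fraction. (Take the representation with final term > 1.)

27 = 6*4 + 3
4 = 1*3 + 1
3 = 3*1 + 0  (stop)
So 27/4 = [6; 1, 3].

[6; 1, 3]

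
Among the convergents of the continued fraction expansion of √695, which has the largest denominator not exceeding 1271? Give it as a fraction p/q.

√695 = [26; 2, 1, 3, 10, 3, 1, 2, 52, …] (period length 8).
Convergents:
  p_0/q_0 = 26/1
  p_1/q_1 = 53/2
  p_2/q_2 = 79/3
  p_3/q_3 = 290/11
  p_4/q_4 = 2979/113
  p_5/q_5 = 9227/350
  p_6/q_6 = 12206/463
  p_7/q_7 = 33639/1276
q_6 = 463 ≤ 1271 < 1276 = q_7, so the answer is 12206/463.

12206/463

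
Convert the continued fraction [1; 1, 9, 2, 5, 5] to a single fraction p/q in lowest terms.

Fold from the inside: start with 5/1.
  5 + 1/5 = 26/5
  2 + 5/26 = 57/26
  9 + 26/57 = 539/57
  1 + 57/539 = 596/539
  1 + 539/596 = 1135/596

1135/596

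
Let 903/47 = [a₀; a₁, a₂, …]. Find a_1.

4

903 = 19·47 + 10   →  a_0 = 19
47 = 4·10 + 7   →  a_1 = 4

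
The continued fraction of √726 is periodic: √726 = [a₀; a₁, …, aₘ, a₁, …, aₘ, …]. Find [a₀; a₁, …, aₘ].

[26; 1, 16, 1, 52]

a₀ = ⌊√726⌋ = 26.
With m₀=0, d₀=1 and mₖ₊₁ = dₖaₖ − mₖ, dₖ₊₁ = (n − mₖ₊₁²)/dₖ, aₖ₊₁ = ⌊(a₀+mₖ₊₁)/dₖ₊₁⌋:
  k=1: m=26, d=50, a=1
  k=2: m=24, d=3, a=16
  k=3: m=24, d=50, a=1
  k=4: m=26, d=1, a=52
d=1 and a=2a₀=52 at k=4, so the next step gives (m, d) = (26, 50) again — its k=1 value — and the period has length 4.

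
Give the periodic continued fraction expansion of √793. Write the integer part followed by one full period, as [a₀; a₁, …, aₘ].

[28; 6, 4, 6, 56]

a₀ = ⌊√793⌋ = 28.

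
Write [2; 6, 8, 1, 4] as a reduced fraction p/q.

Using pₖ = aₖpₖ₋₁ + pₖ₋₂ and qₖ = aₖqₖ₋₁ + qₖ₋₂:
  k=0: a=2, p=2, q=1
  k=1: a=6, p=13, q=6
  k=2: a=8, p=106, q=49
  k=3: a=1, p=119, q=55
  k=4: a=4, p=582, q=269

582/269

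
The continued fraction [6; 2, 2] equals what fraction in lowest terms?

Fold from the inside: start with 2/1.
  2 + 1/2 = 5/2
  6 + 2/5 = 32/5

32/5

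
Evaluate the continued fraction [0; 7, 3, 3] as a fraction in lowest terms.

Fold from the inside: start with 3/1.
  3 + 1/3 = 10/3
  7 + 3/10 = 73/10
  0 + 10/73 = 10/73

10/73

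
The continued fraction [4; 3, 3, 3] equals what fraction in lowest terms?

Fold from the inside: start with 3/1.
  3 + 1/3 = 10/3
  3 + 3/10 = 33/10
  4 + 10/33 = 142/33

142/33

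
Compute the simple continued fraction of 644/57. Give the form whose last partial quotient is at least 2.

[11; 3, 2, 1, 5]

644 = 11×57 + 17
57 = 3×17 + 6
17 = 2×6 + 5
6 = 1×5 + 1
5 = 5×1 + 0  (stop)
So 644/57 = [11; 3, 2, 1, 5].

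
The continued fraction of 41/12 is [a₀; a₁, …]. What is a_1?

41 = 3·12 + 5   →  a_0 = 3
12 = 2·5 + 2   →  a_1 = 2

2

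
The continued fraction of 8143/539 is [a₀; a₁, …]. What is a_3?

8143 = 15·539 + 58   →  a_0 = 15
539 = 9·58 + 17   →  a_1 = 9
58 = 3·17 + 7   →  a_2 = 3
17 = 2·7 + 3   →  a_3 = 2

2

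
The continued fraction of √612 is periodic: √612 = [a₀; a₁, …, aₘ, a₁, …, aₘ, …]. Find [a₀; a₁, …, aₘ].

a₀ = ⌊√612⌋ = 24.
With m₀=0, d₀=1 and mₖ₊₁ = dₖaₖ − mₖ, dₖ₊₁ = (n − mₖ₊₁²)/dₖ, aₖ₊₁ = ⌊(a₀+mₖ₊₁)/dₖ₊₁⌋:
  k=1: m=24, d=36, a=1
  k=2: m=12, d=13, a=2
  k=3: m=14, d=32, a=1
  k=4: m=18, d=9, a=4
  k=5: m=18, d=32, a=1
  k=6: m=14, d=13, a=2
  k=7: m=12, d=36, a=1
  k=8: m=24, d=1, a=48
d=1 and a=2a₀=48 at k=8, so the next step gives (m, d) = (24, 36) again — its k=1 value — and the period has length 8.

[24; 1, 2, 1, 4, 1, 2, 1, 48]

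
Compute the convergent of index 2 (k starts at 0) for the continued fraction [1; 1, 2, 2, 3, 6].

5/3

Using pₖ = aₖpₖ₋₁ + pₖ₋₂, qₖ = aₖqₖ₋₁ + qₖ₋₂ (with p₋₁=1, p₋₂=0, q₋₁=0, q₋₂=1):
  k=0: a=1, p=1, q=1
  k=1: a=1, p=2, q=1
  k=2: a=2, p=5, q=3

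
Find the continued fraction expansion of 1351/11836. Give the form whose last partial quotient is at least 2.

[0; 8, 1, 3, 5, 2, 9, 3]

1351 = 0×11836 + 1351
11836 = 8×1351 + 1028
1351 = 1×1028 + 323
1028 = 3×323 + 59
323 = 5×59 + 28
59 = 2×28 + 3
28 = 9×3 + 1
3 = 3×1 + 0  (stop)
So 1351/11836 = [0; 8, 1, 3, 5, 2, 9, 3].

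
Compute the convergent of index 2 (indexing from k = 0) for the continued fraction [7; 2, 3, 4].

Using pₖ = aₖpₖ₋₁ + pₖ₋₂, qₖ = aₖqₖ₋₁ + qₖ₋₂ (with p₋₁=1, p₋₂=0, q₋₁=0, q₋₂=1):
  k=0: a=7, p=7, q=1
  k=1: a=2, p=15, q=2
  k=2: a=3, p=52, q=7

52/7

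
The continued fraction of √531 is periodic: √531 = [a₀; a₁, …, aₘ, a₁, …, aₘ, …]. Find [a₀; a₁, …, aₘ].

a₀ = ⌊√531⌋ = 23.
With m₀=0, d₀=1 and mₖ₊₁ = dₖaₖ − mₖ, dₖ₊₁ = (n − mₖ₊₁²)/dₖ, aₖ₊₁ = ⌊(a₀+mₖ₊₁)/dₖ₊₁⌋:
  k=1: m=23, d=2, a=23
  k=2: m=23, d=1, a=46
d=1 and a=2a₀=46 at k=2, so the next step gives (m, d) = (23, 2) again — its k=1 value — and the period has length 2.

[23; 23, 46]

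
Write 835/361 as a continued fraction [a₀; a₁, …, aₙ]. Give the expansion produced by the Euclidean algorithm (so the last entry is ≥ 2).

835 = 2×361 + 113
361 = 3×113 + 22
113 = 5×22 + 3
22 = 7×3 + 1
3 = 3×1 + 0  (stop)
So 835/361 = [2; 3, 5, 7, 3].

[2; 3, 5, 7, 3]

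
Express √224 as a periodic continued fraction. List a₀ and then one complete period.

a₀ = ⌊√224⌋ = 14.
With m₀=0, d₀=1 and mₖ₊₁ = dₖaₖ − mₖ, dₖ₊₁ = (n − mₖ₊₁²)/dₖ, aₖ₊₁ = ⌊(a₀+mₖ₊₁)/dₖ₊₁⌋:
  k=1: m=14, d=28, a=1
  k=2: m=14, d=1, a=28
d=1 and a=2a₀=28 at k=2, so the next step gives (m, d) = (14, 28) again — its k=1 value — and the period has length 2.

[14; 1, 28]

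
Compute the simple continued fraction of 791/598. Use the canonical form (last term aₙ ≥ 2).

[1; 3, 10, 6, 3]

791 = 1·598 + 193
598 = 3·193 + 19
193 = 10·19 + 3
19 = 6·3 + 1
3 = 3·1 + 0  (stop)
So 791/598 = [1; 3, 10, 6, 3].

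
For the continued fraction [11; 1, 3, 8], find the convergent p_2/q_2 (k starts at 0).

Using pₖ = aₖpₖ₋₁ + pₖ₋₂, qₖ = aₖqₖ₋₁ + qₖ₋₂ (with p₋₁=1, p₋₂=0, q₋₁=0, q₋₂=1):
  k=0: a=11, p=11, q=1
  k=1: a=1, p=12, q=1
  k=2: a=3, p=47, q=4

47/4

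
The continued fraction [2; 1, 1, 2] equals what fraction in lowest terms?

Using pₖ = aₖpₖ₋₁ + pₖ₋₂ and qₖ = aₖqₖ₋₁ + qₖ₋₂:
  k=0: a=2, p=2, q=1
  k=1: a=1, p=3, q=1
  k=2: a=1, p=5, q=2
  k=3: a=2, p=13, q=5

13/5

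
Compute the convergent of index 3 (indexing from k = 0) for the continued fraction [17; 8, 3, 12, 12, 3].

5273/308

Using pₖ = aₖpₖ₋₁ + pₖ₋₂, qₖ = aₖqₖ₋₁ + qₖ₋₂ (with p₋₁=1, p₋₂=0, q₋₁=0, q₋₂=1):
  k=0: a=17, p=17, q=1
  k=1: a=8, p=137, q=8
  k=2: a=3, p=428, q=25
  k=3: a=12, p=5273, q=308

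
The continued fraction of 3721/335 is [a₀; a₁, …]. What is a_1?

3721 = 11·335 + 36   →  a_0 = 11
335 = 9·36 + 11   →  a_1 = 9

9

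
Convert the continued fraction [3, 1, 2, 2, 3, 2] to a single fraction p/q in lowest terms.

Using pₖ = aₖpₖ₋₁ + pₖ₋₂ and qₖ = aₖqₖ₋₁ + qₖ₋₂:
  k=0: a=3, p=3, q=1
  k=1: a=1, p=4, q=1
  k=2: a=2, p=11, q=3
  k=3: a=2, p=26, q=7
  k=4: a=3, p=89, q=24
  k=5: a=2, p=204, q=55

204/55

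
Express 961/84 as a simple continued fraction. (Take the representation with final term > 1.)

[11; 2, 3, 1, 2, 3]

961 = 11·84 + 37
84 = 2·37 + 10
37 = 3·10 + 7
10 = 1·7 + 3
7 = 2·3 + 1
3 = 3·1 + 0  (stop)
So 961/84 = [11; 2, 3, 1, 2, 3].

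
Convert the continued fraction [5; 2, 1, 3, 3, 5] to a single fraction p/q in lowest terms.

1024/191

Fold from the inside: start with 5/1.
  3 + 1/5 = 16/5
  3 + 5/16 = 53/16
  1 + 16/53 = 69/53
  2 + 53/69 = 191/69
  5 + 69/191 = 1024/191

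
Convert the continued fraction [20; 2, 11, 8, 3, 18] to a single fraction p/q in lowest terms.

217973/10644

Using pₖ = aₖpₖ₋₁ + pₖ₋₂ and qₖ = aₖqₖ₋₁ + qₖ₋₂:
  k=0: a=20, p=20, q=1
  k=1: a=2, p=41, q=2
  k=2: a=11, p=471, q=23
  k=3: a=8, p=3809, q=186
  k=4: a=3, p=11898, q=581
  k=5: a=18, p=217973, q=10644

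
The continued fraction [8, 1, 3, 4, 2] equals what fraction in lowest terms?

Fold from the inside: start with 2/1.
  4 + 1/2 = 9/2
  3 + 2/9 = 29/9
  1 + 9/29 = 38/29
  8 + 29/38 = 333/38

333/38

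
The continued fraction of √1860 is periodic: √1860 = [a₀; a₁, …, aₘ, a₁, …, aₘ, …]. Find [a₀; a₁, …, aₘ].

a₀ = ⌊√1860⌋ = 43.
With m₀=0, d₀=1 and mₖ₊₁ = dₖaₖ − mₖ, dₖ₊₁ = (n − mₖ₊₁²)/dₖ, aₖ₊₁ = ⌊(a₀+mₖ₊₁)/dₖ₊₁⌋:
  k=1: m=43, d=11, a=7
  k=2: m=34, d=64, a=1
  k=3: m=30, d=15, a=4
  k=4: m=30, d=64, a=1
  k=5: m=34, d=11, a=7
  k=6: m=43, d=1, a=86
d=1 and a=2a₀=86 at k=6, so the next step gives (m, d) = (43, 11) again — its k=1 value — and the period has length 6.

[43; 7, 1, 4, 1, 7, 86]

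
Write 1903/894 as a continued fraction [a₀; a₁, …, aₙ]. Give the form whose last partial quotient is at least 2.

1903 = 2·894 + 115
894 = 7·115 + 89
115 = 1·89 + 26
89 = 3·26 + 11
26 = 2·11 + 4
11 = 2·4 + 3
4 = 1·3 + 1
3 = 3·1 + 0  (stop)
So 1903/894 = [2; 7, 1, 3, 2, 2, 1, 3].

[2; 7, 1, 3, 2, 2, 1, 3]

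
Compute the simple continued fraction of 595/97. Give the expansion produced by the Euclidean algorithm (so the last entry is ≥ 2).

[6; 7, 2, 6]

595 = 6×97 + 13
97 = 7×13 + 6
13 = 2×6 + 1
6 = 6×1 + 0  (stop)
So 595/97 = [6; 7, 2, 6].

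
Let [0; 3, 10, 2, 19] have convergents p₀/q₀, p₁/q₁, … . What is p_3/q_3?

21/65

Using pₖ = aₖpₖ₋₁ + pₖ₋₂, qₖ = aₖqₖ₋₁ + qₖ₋₂ (with p₋₁=1, p₋₂=0, q₋₁=0, q₋₂=1):
  k=0: a=0, p=0, q=1
  k=1: a=3, p=1, q=3
  k=2: a=10, p=10, q=31
  k=3: a=2, p=21, q=65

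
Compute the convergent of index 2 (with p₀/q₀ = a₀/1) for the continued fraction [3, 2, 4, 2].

31/9

Using pₖ = aₖpₖ₋₁ + pₖ₋₂, qₖ = aₖqₖ₋₁ + qₖ₋₂ (with p₋₁=1, p₋₂=0, q₋₁=0, q₋₂=1):
  k=0: a=3, p=3, q=1
  k=1: a=2, p=7, q=2
  k=2: a=4, p=31, q=9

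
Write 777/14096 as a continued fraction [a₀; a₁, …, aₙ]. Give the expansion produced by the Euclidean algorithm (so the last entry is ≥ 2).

777 = 0×14096 + 777
14096 = 18×777 + 110
777 = 7×110 + 7
110 = 15×7 + 5
7 = 1×5 + 2
5 = 2×2 + 1
2 = 2×1 + 0  (stop)
So 777/14096 = [0; 18, 7, 15, 1, 2, 2].

[0; 18, 7, 15, 1, 2, 2]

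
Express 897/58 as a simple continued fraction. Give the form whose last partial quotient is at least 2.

[15; 2, 6, 1, 3]

897 = 15*58 + 27
58 = 2*27 + 4
27 = 6*4 + 3
4 = 1*3 + 1
3 = 3*1 + 0  (stop)
So 897/58 = [15; 2, 6, 1, 3].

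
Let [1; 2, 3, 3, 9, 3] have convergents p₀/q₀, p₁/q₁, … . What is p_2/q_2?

Using pₖ = aₖpₖ₋₁ + pₖ₋₂, qₖ = aₖqₖ₋₁ + qₖ₋₂ (with p₋₁=1, p₋₂=0, q₋₁=0, q₋₂=1):
  k=0: a=1, p=1, q=1
  k=1: a=2, p=3, q=2
  k=2: a=3, p=10, q=7

10/7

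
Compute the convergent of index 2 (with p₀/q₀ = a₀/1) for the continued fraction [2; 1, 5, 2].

Using pₖ = aₖpₖ₋₁ + pₖ₋₂, qₖ = aₖqₖ₋₁ + qₖ₋₂ (with p₋₁=1, p₋₂=0, q₋₁=0, q₋₂=1):
  k=0: a=2, p=2, q=1
  k=1: a=1, p=3, q=1
  k=2: a=5, p=17, q=6

17/6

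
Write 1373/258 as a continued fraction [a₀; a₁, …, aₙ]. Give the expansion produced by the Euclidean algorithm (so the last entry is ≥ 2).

[5; 3, 9, 4, 2]

1373 = 5*258 + 83
258 = 3*83 + 9
83 = 9*9 + 2
9 = 4*2 + 1
2 = 2*1 + 0  (stop)
So 1373/258 = [5; 3, 9, 4, 2].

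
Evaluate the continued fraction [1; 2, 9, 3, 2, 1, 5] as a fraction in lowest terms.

Fold from the inside: start with 5/1.
  1 + 1/5 = 6/5
  2 + 5/6 = 17/6
  3 + 6/17 = 57/17
  9 + 17/57 = 530/57
  2 + 57/530 = 1117/530
  1 + 530/1117 = 1647/1117

1647/1117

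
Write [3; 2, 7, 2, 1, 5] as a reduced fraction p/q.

Fold from the inside: start with 5/1.
  1 + 1/5 = 6/5
  2 + 5/6 = 17/6
  7 + 6/17 = 125/17
  2 + 17/125 = 267/125
  3 + 125/267 = 926/267

926/267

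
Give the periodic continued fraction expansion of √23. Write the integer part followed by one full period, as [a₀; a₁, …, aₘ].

a₀ = ⌊√23⌋ = 4.
With m₀=0, d₀=1 and mₖ₊₁ = dₖaₖ − mₖ, dₖ₊₁ = (n − mₖ₊₁²)/dₖ, aₖ₊₁ = ⌊(a₀+mₖ₊₁)/dₖ₊₁⌋:
  k=1: m=4, d=7, a=1
  k=2: m=3, d=2, a=3
  k=3: m=3, d=7, a=1
  k=4: m=4, d=1, a=8
d=1 and a=2a₀=8 at k=4, so the next step gives (m, d) = (4, 7) again — its k=1 value — and the period has length 4.

[4; 1, 3, 1, 8]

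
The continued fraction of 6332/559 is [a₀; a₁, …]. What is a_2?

18

6332 = 11·559 + 183   →  a_0 = 11
559 = 3·183 + 10   →  a_1 = 3
183 = 18·10 + 3   →  a_2 = 18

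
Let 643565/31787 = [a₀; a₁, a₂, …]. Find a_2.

16

643565 = 20·31787 + 7825   →  a_0 = 20
31787 = 4·7825 + 487   →  a_1 = 4
7825 = 16·487 + 33   →  a_2 = 16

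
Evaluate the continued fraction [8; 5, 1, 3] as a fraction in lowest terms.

Using pₖ = aₖpₖ₋₁ + pₖ₋₂ and qₖ = aₖqₖ₋₁ + qₖ₋₂:
  k=0: a=8, p=8, q=1
  k=1: a=5, p=41, q=5
  k=2: a=1, p=49, q=6
  k=3: a=3, p=188, q=23

188/23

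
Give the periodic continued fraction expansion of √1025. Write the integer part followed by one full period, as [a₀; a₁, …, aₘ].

[32; 64]

a₀ = ⌊√1025⌋ = 32.
With m₀=0, d₀=1 and mₖ₊₁ = dₖaₖ − mₖ, dₖ₊₁ = (n − mₖ₊₁²)/dₖ, aₖ₊₁ = ⌊(a₀+mₖ₊₁)/dₖ₊₁⌋:
  k=1: m=32, d=1, a=64
d=1 and a=2a₀=64 at k=1, so the next step gives (m, d) = (32, 1) again — its k=1 value — and the period has length 1.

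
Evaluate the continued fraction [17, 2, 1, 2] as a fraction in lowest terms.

139/8

Fold from the inside: start with 2/1.
  1 + 1/2 = 3/2
  2 + 2/3 = 8/3
  17 + 3/8 = 139/8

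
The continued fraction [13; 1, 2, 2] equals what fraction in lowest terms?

96/7

Using pₖ = aₖpₖ₋₁ + pₖ₋₂ and qₖ = aₖqₖ₋₁ + qₖ₋₂:
  k=0: a=13, p=13, q=1
  k=1: a=1, p=14, q=1
  k=2: a=2, p=41, q=3
  k=3: a=2, p=96, q=7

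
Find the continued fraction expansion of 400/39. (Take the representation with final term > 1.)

[10; 3, 1, 9]

400 = 10*39 + 10
39 = 3*10 + 9
10 = 1*9 + 1
9 = 9*1 + 0  (stop)
So 400/39 = [10; 3, 1, 9].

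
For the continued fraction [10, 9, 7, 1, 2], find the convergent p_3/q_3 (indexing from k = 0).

738/73

Using pₖ = aₖpₖ₋₁ + pₖ₋₂, qₖ = aₖqₖ₋₁ + qₖ₋₂ (with p₋₁=1, p₋₂=0, q₋₁=0, q₋₂=1):
  k=0: a=10, p=10, q=1
  k=1: a=9, p=91, q=9
  k=2: a=7, p=647, q=64
  k=3: a=1, p=738, q=73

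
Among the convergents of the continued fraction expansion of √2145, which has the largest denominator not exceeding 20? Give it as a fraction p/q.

√2145 = [46; 3, 5, 2, 5, 3, 92, …] (period length 6).
Convergents:
  p_0/q_0 = 46/1
  p_1/q_1 = 139/3
  p_2/q_2 = 741/16
  p_3/q_3 = 1621/35
q_2 = 16 ≤ 20 < 35 = q_3, so the answer is 741/16.

741/16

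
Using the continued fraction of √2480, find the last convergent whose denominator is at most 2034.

99151/1991

√2480 = [49; 1, 3, 1, 98, …] (period length 4).
Convergents:
  p_0/q_0 = 49/1
  p_1/q_1 = 50/1
  p_2/q_2 = 199/4
  p_3/q_3 = 249/5
  p_4/q_4 = 24601/494
  p_5/q_5 = 24850/499
  p_6/q_6 = 99151/1991
  p_7/q_7 = 124001/2490
q_6 = 1991 ≤ 2034 < 2490 = q_7, so the answer is 99151/1991.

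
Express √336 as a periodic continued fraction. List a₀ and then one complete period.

[18; 3, 36]

a₀ = ⌊√336⌋ = 18.
With m₀=0, d₀=1 and mₖ₊₁ = dₖaₖ − mₖ, dₖ₊₁ = (n − mₖ₊₁²)/dₖ, aₖ₊₁ = ⌊(a₀+mₖ₊₁)/dₖ₊₁⌋:
  k=1: m=18, d=12, a=3
  k=2: m=18, d=1, a=36
d=1 and a=2a₀=36 at k=2, so the next step gives (m, d) = (18, 12) again — its k=1 value — and the period has length 2.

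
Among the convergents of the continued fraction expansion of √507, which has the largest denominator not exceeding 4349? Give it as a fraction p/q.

61493/2731

√507 = [22; 1, 1, 14, 1, 1, 44, …] (period length 6).
Convergents:
  p_0/q_0 = 22/1
  p_1/q_1 = 23/1
  p_2/q_2 = 45/2
  p_3/q_3 = 653/29
  p_4/q_4 = 698/31
  p_5/q_5 = 1351/60
  p_6/q_6 = 60142/2671
  p_7/q_7 = 61493/2731
  p_8/q_8 = 121635/5402
q_7 = 2731 ≤ 4349 < 5402 = q_8, so the answer is 61493/2731.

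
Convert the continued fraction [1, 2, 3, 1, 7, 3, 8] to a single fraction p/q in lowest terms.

Using pₖ = aₖpₖ₋₁ + pₖ₋₂ and qₖ = aₖqₖ₋₁ + qₖ₋₂:
  k=0: a=1, p=1, q=1
  k=1: a=2, p=3, q=2
  k=2: a=3, p=10, q=7
  k=3: a=1, p=13, q=9
  k=4: a=7, p=101, q=70
  k=5: a=3, p=316, q=219
  k=6: a=8, p=2629, q=1822

2629/1822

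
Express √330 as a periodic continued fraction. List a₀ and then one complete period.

[18; 6, 36]

a₀ = ⌊√330⌋ = 18.
With m₀=0, d₀=1 and mₖ₊₁ = dₖaₖ − mₖ, dₖ₊₁ = (n − mₖ₊₁²)/dₖ, aₖ₊₁ = ⌊(a₀+mₖ₊₁)/dₖ₊₁⌋:
  k=1: m=18, d=6, a=6
  k=2: m=18, d=1, a=36
d=1 and a=2a₀=36 at k=2, so the next step gives (m, d) = (18, 6) again — its k=1 value — and the period has length 2.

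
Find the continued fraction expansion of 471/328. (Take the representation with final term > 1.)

[1; 2, 3, 2, 2, 8]

471 = 1×328 + 143
328 = 2×143 + 42
143 = 3×42 + 17
42 = 2×17 + 8
17 = 2×8 + 1
8 = 8×1 + 0  (stop)
So 471/328 = [1; 2, 3, 2, 2, 8].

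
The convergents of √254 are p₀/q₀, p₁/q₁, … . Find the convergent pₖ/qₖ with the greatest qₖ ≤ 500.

7889/495

√254 = [15; 1, 14, 1, 30, …] (period length 4).
Convergents:
  p_0/q_0 = 15/1
  p_1/q_1 = 16/1
  p_2/q_2 = 239/15
  p_3/q_3 = 255/16
  p_4/q_4 = 7889/495
  p_5/q_5 = 8144/511
q_4 = 495 ≤ 500 < 511 = q_5, so the answer is 7889/495.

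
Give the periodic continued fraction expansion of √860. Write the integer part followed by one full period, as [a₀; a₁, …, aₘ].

[29; 3, 14, 3, 58]

a₀ = ⌊√860⌋ = 29.
With m₀=0, d₀=1 and mₖ₊₁ = dₖaₖ − mₖ, dₖ₊₁ = (n − mₖ₊₁²)/dₖ, aₖ₊₁ = ⌊(a₀+mₖ₊₁)/dₖ₊₁⌋:
  k=1: m=29, d=19, a=3
  k=2: m=28, d=4, a=14
  k=3: m=28, d=19, a=3
  k=4: m=29, d=1, a=58
d=1 and a=2a₀=58 at k=4, so the next step gives (m, d) = (29, 19) again — its k=1 value — and the period has length 4.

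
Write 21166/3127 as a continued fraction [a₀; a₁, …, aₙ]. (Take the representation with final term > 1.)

21166 = 6×3127 + 2404
3127 = 1×2404 + 723
2404 = 3×723 + 235
723 = 3×235 + 18
235 = 13×18 + 1
18 = 18×1 + 0  (stop)
So 21166/3127 = [6; 1, 3, 3, 13, 18].

[6; 1, 3, 3, 13, 18]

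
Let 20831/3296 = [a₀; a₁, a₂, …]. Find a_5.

2

20831 = 6·3296 + 1055   →  a_0 = 6
3296 = 3·1055 + 131   →  a_1 = 3
1055 = 8·131 + 7   →  a_2 = 8
131 = 18·7 + 5   →  a_3 = 18
7 = 1·5 + 2   →  a_4 = 1
5 = 2·2 + 1   →  a_5 = 2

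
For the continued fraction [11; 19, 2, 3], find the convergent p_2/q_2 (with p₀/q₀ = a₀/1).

Using pₖ = aₖpₖ₋₁ + pₖ₋₂, qₖ = aₖqₖ₋₁ + qₖ₋₂ (with p₋₁=1, p₋₂=0, q₋₁=0, q₋₂=1):
  k=0: a=11, p=11, q=1
  k=1: a=19, p=210, q=19
  k=2: a=2, p=431, q=39

431/39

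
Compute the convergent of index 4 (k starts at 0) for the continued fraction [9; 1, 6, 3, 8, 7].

Using pₖ = aₖpₖ₋₁ + pₖ₋₂, qₖ = aₖqₖ₋₁ + qₖ₋₂ (with p₋₁=1, p₋₂=0, q₋₁=0, q₋₂=1):
  k=0: a=9, p=9, q=1
  k=1: a=1, p=10, q=1
  k=2: a=6, p=69, q=7
  k=3: a=3, p=217, q=22
  k=4: a=8, p=1805, q=183

1805/183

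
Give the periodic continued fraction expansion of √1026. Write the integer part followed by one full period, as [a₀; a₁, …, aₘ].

a₀ = ⌊√1026⌋ = 32.
With m₀=0, d₀=1 and mₖ₊₁ = dₖaₖ − mₖ, dₖ₊₁ = (n − mₖ₊₁²)/dₖ, aₖ₊₁ = ⌊(a₀+mₖ₊₁)/dₖ₊₁⌋:
  k=1: m=32, d=2, a=32
  k=2: m=32, d=1, a=64
d=1 and a=2a₀=64 at k=2, so the next step gives (m, d) = (32, 2) again — its k=1 value — and the period has length 2.

[32; 32, 64]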